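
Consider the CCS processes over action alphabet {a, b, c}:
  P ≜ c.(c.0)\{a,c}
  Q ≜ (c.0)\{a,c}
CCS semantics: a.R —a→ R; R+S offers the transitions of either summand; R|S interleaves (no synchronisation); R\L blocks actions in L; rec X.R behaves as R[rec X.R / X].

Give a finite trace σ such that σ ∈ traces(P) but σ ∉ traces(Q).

c

P's transition system — 2 states:
  p0 = c.(c.0)\{a,c} → =c=> p1
  p1 = (c.0)\{a,c} → (no moves)
Q's transition system — 1 states:
  q0 = (c.0)\{a,c} → (no moves)
Run σ = ⟨c⟩ on P: start {p0}
  [1] c ⇒ {p1}
  P completes σ.
Run σ = ⟨c⟩ on Q: start {q0}
  [1] c ⇒ ∅ (Q stuck)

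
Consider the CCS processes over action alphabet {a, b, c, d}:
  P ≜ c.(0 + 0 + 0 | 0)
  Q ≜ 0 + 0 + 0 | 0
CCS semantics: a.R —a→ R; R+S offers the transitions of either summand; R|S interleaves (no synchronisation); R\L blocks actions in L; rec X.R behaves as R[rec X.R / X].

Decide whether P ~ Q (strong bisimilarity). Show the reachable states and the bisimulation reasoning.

LTS(P): 2 reachable states
  p0 = c.(0 + 0 + 0 | 0) | --c--▸ p1
  p1 = 0 + 0 + 0 | 0 | ·
LTS(Q): 1 reachable states
  q0 = 0 + 0 + 0 | 0 | ·
Bisimilarity quotient blocks:
  B0 = {p0}
  B1 = {p1, q0}
p0 ∈ B0, q0 ∈ B1 → different blocks

P ≁ Q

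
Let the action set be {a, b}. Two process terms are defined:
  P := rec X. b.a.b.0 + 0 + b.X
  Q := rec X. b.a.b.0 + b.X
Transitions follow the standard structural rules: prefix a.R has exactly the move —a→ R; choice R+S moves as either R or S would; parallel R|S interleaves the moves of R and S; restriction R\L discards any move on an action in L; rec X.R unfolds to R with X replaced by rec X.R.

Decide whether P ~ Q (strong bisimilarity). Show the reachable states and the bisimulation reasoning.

Reachable graph of P (4 states):
  s0 = rec X. b.a.b.0 + 0 + b.X has moves --b--▸ s0, --b--▸ s1
  s1 = a.b.0 has moves --a--▸ s2
  s2 = b.0 has moves --b--▸ s3
  s3 = 0 has moves ∅
Reachable graph of Q (4 states):
  t0 = rec X. b.a.b.0 + b.X has moves --b--▸ t0, --b--▸ t1
  t1 = a.b.0 has moves --a--▸ t2
  t2 = b.0 has moves --b--▸ t3
  t3 = 0 has moves ∅
Coarsest stable partition (strong bisimilarity classes):
  B0 = {s0, t0}
  B1 = {s1, t1}
  B2 = {s2, t2}
  B3 = {s3, t3}
s0 ∈ B0, t0 ∈ B0 → same block

YES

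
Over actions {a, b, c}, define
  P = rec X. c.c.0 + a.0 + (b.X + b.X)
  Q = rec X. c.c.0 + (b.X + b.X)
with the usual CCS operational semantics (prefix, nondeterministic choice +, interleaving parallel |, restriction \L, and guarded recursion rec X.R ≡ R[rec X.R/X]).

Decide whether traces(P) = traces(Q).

traces(P) ≠ traces(Q) — witness ⟨a⟩

P's transition system — 3 states:
  p0 = rec X. c.c.0 + a.0 + (b.X + b.X) | -a-> p1, -b-> p0, -c-> p2
  p1 = 0 | ∅
  p2 = c.0 | -c-> p1
Q's transition system — 3 states:
  q0 = rec X. c.c.0 + (b.X + b.X) | -b-> q0, -c-> q1
  q1 = c.0 | -c-> q2
  q2 = 0 | ∅
Trace ⟨a⟩ through P, begin at {p0}:
  after a @ step 1: {p1}
  P completes σ.
Trace ⟨a⟩ through Q, begin at {q0}:
  after a @ step 1: no successor for Q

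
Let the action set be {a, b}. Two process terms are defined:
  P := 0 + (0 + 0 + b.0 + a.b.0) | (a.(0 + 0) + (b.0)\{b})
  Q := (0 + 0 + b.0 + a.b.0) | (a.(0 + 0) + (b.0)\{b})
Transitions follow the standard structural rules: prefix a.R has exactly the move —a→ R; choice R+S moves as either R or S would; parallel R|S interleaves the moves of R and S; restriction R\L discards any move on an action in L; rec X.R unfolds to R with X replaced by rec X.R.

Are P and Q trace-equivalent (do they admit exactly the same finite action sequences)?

trace-equivalent

Reachable graph of P (6 states):
  u0 = 0 + (0 + 0 + b.0 + a.b.0) | (a.(0 + 0) + (b.0)\{b}) has moves ··a··> u1, ··a··> u2, ··b··> u3
  u1 = (0 + 0 + b.0 + a.b.0) | (0 + 0) has moves ··a··> u4, ··b··> u5
  u2 = b.0 | (a.(0 + 0) + (b.0)\{b}) has moves ··a··> u4, ··b··> u3
  u3 = 0 | (a.(0 + 0) + (b.0)\{b}) has moves ··a··> u5
  u4 = b.0 | (0 + 0) has moves ··b··> u5
  u5 = 0 | (0 + 0) has moves (no moves)
Reachable graph of Q (6 states):
  v0 = (0 + 0 + b.0 + a.b.0) | (a.(0 + 0) + (b.0)\{b}) has moves ··a··> v1, ··a··> v2, ··b··> v3
  v1 = (0 + 0 + b.0 + a.b.0) | (0 + 0) has moves ··a··> v4, ··b··> v5
  v2 = b.0 | (a.(0 + 0) + (b.0)\{b}) has moves ··a··> v4, ··b··> v3
  v3 = 0 | (a.(0 + 0) + (b.0)\{b}) has moves ··a··> v5
  v4 = b.0 | (0 + 0) has moves ··b··> v5
  v5 = 0 | (0 + 0) has moves (no moves)
Partition-refinement fixed point:
  B0 = {u0, v0}
  B1 = {u3, v3}
  B2 = {u5, v5}
  B3 = {u1, v1}
  B4 = {u4, v4}
  B5 = {u2, v2}
u0 ∈ B0, v0 ∈ B0 → same block
Bisimilar ⇒ trace-equivalent.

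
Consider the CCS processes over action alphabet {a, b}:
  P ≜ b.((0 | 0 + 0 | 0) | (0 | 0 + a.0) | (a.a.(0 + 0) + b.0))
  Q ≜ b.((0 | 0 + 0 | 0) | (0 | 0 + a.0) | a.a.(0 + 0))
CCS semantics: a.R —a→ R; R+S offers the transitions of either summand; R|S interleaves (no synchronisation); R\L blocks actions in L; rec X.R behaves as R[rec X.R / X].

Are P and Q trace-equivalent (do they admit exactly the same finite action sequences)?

trace-distinct — witness ⟨bb⟩

Reachable graph of P (9 states):
  p0 = b.((0 | 0 + 0 | 0) | (0 | 0 + a.0) | (a.a.(0 + 0) + b.0)) | =b=> p1
  p1 = (0 | 0 + 0 | 0) | (0 | 0 + a.0) | (a.a.(0 + 0) + b.0) | =a=> p2, =a=> p3, =b=> p4
  p2 = (0 | 0 + 0 | 0) | (0 | 0 + a.0) | a.(0 + 0) | =a=> p5, =a=> p6
  p3 = (0 | 0 + 0 | 0) | 0 | (a.a.(0 + 0) + b.0) | =a=> p6, =b=> p7
  p4 = (0 | 0 + 0 | 0) | (0 | 0 + a.0) | 0 | =a=> p7
  p5 = (0 | 0 + 0 | 0) | (0 | 0 + a.0) | (0 + 0) | =a=> p8
  p6 = (0 | 0 + 0 | 0) | 0 | a.(0 + 0) | =a=> p8
  p7 = (0 | 0 + 0 | 0) | 0 | 0 | deadlocked
  p8 = (0 | 0 + 0 | 0) | 0 | (0 + 0) | deadlocked
Reachable graph of Q (7 states):
  q0 = b.((0 | 0 + 0 | 0) | (0 | 0 + a.0) | a.a.(0 + 0)) | =b=> q1
  q1 = (0 | 0 + 0 | 0) | (0 | 0 + a.0) | a.a.(0 + 0) | =a=> q2, =a=> q3
  q2 = (0 | 0 + 0 | 0) | (0 | 0 + a.0) | a.(0 + 0) | =a=> q4, =a=> q5
  q3 = (0 | 0 + 0 | 0) | 0 | a.a.(0 + 0) | =a=> q5
  q4 = (0 | 0 + 0 | 0) | (0 | 0 + a.0) | (0 + 0) | =a=> q6
  q5 = (0 | 0 + 0 | 0) | 0 | a.(0 + 0) | =a=> q6
  q6 = (0 | 0 + 0 | 0) | 0 | (0 + 0) | deadlocked
Run σ = ⟨bb⟩ on P: start {p0}
  [1] b ⇒ {p1}
  [2] b ⇒ {p4}
  ✓ P
Run σ = ⟨bb⟩ on Q: start {q0}
  [1] b ⇒ {q1}
  [2] b ⇒ ∅ (Q stuck)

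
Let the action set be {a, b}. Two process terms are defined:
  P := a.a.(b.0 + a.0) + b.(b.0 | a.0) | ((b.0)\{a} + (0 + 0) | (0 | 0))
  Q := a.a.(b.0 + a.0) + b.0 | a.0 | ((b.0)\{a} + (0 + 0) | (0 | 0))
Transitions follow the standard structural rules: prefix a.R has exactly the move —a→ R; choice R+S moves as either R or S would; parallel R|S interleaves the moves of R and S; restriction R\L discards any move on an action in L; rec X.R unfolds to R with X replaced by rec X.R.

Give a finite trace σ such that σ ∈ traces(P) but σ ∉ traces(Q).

LTS(P): 13 reachable states
  p0 = a.a.(b.0 + a.0) + b.(b.0 | a.0) | ((b.0)\{a} + (0 + 0) | (0 | 0)) has moves --a--▸ p1, --b--▸ p2, --b--▸ p3
  p1 = a.(b.0 + a.0) has moves --a--▸ p4
  p2 = b.(b.0 | a.0) | 0\{a} has moves --b--▸ p5
  p3 = b.0 | a.0 | ((b.0)\{a} + (0 + 0) | (0 | 0)) has moves --a--▸ p6, --b--▸ p5, --b--▸ p7
  p4 = b.0 + a.0 has moves --a--▸ p8, --b--▸ p8
  p5 = b.0 | a.0 | 0\{a} has moves --a--▸ p9, --b--▸ p10
  p6 = b.0 | 0 | ((b.0)\{a} + (0 + 0) | (0 | 0)) has moves --b--▸ p11, --b--▸ p9
  p7 = 0 | a.0 | ((b.0)\{a} + (0 + 0) | (0 | 0)) has moves --a--▸ p11, --b--▸ p10
  p8 = 0 has moves stopped
  p9 = b.0 | 0 | 0\{a} has moves --b--▸ p12
  p10 = 0 | a.0 | 0\{a} has moves --a--▸ p12
  p11 = 0 | 0 | ((b.0)\{a} + (0 + 0) | (0 | 0)) has moves --b--▸ p12
  p12 = 0 | 0 | 0\{a} has moves stopped
LTS(Q): 11 reachable states
  q0 = a.a.(b.0 + a.0) + b.0 | a.0 | ((b.0)\{a} + (0 + 0) | (0 | 0)) has moves --a--▸ q1, --a--▸ q2, --b--▸ q3, --b--▸ q4
  q1 = a.(b.0 + a.0) has moves --a--▸ q5
  q2 = b.0 | 0 | ((b.0)\{a} + (0 + 0) | (0 | 0)) has moves --b--▸ q6, --b--▸ q7
  q3 = 0 | a.0 | ((b.0)\{a} + (0 + 0) | (0 | 0)) has moves --a--▸ q6, --b--▸ q8
  q4 = b.0 | a.0 | 0\{a} has moves --a--▸ q7, --b--▸ q8
  q5 = b.0 + a.0 has moves --a--▸ q9, --b--▸ q9
  q6 = 0 | 0 | ((b.0)\{a} + (0 + 0) | (0 | 0)) has moves --b--▸ q10
  q7 = b.0 | 0 | 0\{a} has moves --b--▸ q10
  q8 = 0 | a.0 | 0\{a} has moves --a--▸ q10
  q9 = 0 has moves stopped
  q10 = 0 | 0 | 0\{a} has moves stopped
Run σ = ⟨bbb⟩ on P: start {p0}
  after b @ step 1: {p2, p3}
  after b @ step 2: {p5, p7}
  after b @ step 3: {p10}
  P completes σ.
Run σ = ⟨bbb⟩ on Q: start {q0}
  after b @ step 1: {q3, q4}
  after b @ step 2: {q8}
  after b @ step 3: no successor for Q

bbb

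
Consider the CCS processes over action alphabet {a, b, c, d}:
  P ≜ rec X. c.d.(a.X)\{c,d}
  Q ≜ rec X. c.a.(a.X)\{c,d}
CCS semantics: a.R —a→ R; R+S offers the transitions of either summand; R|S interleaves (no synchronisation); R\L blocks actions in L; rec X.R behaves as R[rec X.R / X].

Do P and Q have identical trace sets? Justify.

P's transition system — 4 states:
  u0 = rec X. c.d.(a.X)\{c,d} → —c→ u1
  u1 = d.(a.(rec X. c.d.(a.X)\{c,d}))\{c,d} → —d→ u2
  u2 = (a.(rec X. c.d.(a.X)\{c,d}))\{c,d} → —a→ u3
  u3 = (rec X. c.d.(a.X)\{c,d})\{c,d} → ∅
Q's transition system — 4 states:
  v0 = rec X. c.a.(a.X)\{c,d} → —c→ v1
  v1 = a.(a.(rec X. c.a.(a.X)\{c,d}))\{c,d} → —a→ v2
  v2 = (a.(rec X. c.a.(a.X)\{c,d}))\{c,d} → —a→ v3
  v3 = (rec X. c.a.(a.X)\{c,d})\{c,d} → ∅
Trace ⟨cd⟩ through P, begin at {u0}:
  [1] c ⇒ {u1}
  [2] d ⇒ {u2}
  P completes σ.
Trace ⟨cd⟩ through Q, begin at {v0}:
  [1] c ⇒ {v1}
  [2] d ⇒ ∅ (Q stuck)

trace-distinct — witness ⟨cd⟩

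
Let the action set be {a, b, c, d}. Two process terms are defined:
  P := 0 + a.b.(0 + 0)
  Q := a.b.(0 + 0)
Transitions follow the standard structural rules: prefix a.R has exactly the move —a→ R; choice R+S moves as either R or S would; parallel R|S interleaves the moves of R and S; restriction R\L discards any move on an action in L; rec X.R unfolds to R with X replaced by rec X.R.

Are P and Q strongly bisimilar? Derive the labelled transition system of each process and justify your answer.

YES

LTS(P): 3 reachable states
  s0 = 0 + a.b.(0 + 0) :: --a--▸ s1
  s1 = b.(0 + 0) :: --b--▸ s2
  s2 = 0 + 0 :: (no moves)
LTS(Q): 3 reachable states
  t0 = a.b.(0 + 0) :: --a--▸ t1
  t1 = b.(0 + 0) :: --b--▸ t2
  t2 = 0 + 0 :: (no moves)
Coarsest stable partition (strong bisimilarity classes):
  B0 = {s0, t0}
  B1 = {s1, t1}
  B2 = {s2, t2}
s0 ∈ B0, t0 ∈ B0 → same block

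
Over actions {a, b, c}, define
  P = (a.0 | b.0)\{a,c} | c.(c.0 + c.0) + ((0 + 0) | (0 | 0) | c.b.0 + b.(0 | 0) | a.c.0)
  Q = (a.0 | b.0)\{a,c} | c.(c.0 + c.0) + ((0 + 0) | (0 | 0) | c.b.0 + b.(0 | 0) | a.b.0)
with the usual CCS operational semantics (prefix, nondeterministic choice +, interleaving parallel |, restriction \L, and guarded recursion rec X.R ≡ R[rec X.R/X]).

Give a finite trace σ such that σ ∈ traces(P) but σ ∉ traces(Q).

ac

LTS(P): 13 reachable states
  m0 = (a.0 | b.0)\{a,c} | c.(c.0 + c.0) + ((0 + 0) | (0 | 0) | c.b.0 + b.(0 | 0) | a.c.0) has moves --a--▸ m1, --b--▸ m2, --b--▸ m3, --c--▸ m4, --c--▸ m5
  m1 = b.(0 | 0) | c.0 has moves --b--▸ m6, --c--▸ m7
  m2 = (a.0 | 0)\{a,c} | c.(c.0 + c.0) has moves --c--▸ m8
  m3 = 0 | 0 | a.c.0 has moves --a--▸ m6
  m4 = (0 + 0) | (0 | 0) | b.0 has moves --b--▸ m9
  m5 = (a.0 | b.0)\{a,c} | (c.0 + c.0) has moves --b--▸ m8, --c--▸ m10
  m6 = 0 | 0 | c.0 has moves --c--▸ m11
  m7 = b.(0 | 0) | 0 has moves --b--▸ m11
  m8 = (a.0 | 0)\{a,c} | (c.0 + c.0) has moves --c--▸ m12
  m9 = (0 + 0) | (0 | 0) | 0 has moves deadlocked
  m10 = (a.0 | b.0)\{a,c} | 0 has moves --b--▸ m12
  m11 = 0 | 0 | 0 has moves deadlocked
  m12 = (a.0 | 0)\{a,c} | 0 has moves deadlocked
LTS(Q): 13 reachable states
  n0 = (a.0 | b.0)\{a,c} | c.(c.0 + c.0) + ((0 + 0) | (0 | 0) | c.b.0 + b.(0 | 0) | a.b.0) has moves --a--▸ n1, --b--▸ n2, --b--▸ n3, --c--▸ n4, --c--▸ n5
  n1 = b.(0 | 0) | b.0 has moves --b--▸ n6, --b--▸ n7
  n2 = (a.0 | 0)\{a,c} | c.(c.0 + c.0) has moves --c--▸ n8
  n3 = 0 | 0 | a.b.0 has moves --a--▸ n6
  n4 = (0 + 0) | (0 | 0) | b.0 has moves --b--▸ n9
  n5 = (a.0 | b.0)\{a,c} | (c.0 + c.0) has moves --b--▸ n8, --c--▸ n10
  n6 = 0 | 0 | b.0 has moves --b--▸ n11
  n7 = b.(0 | 0) | 0 has moves --b--▸ n11
  n8 = (a.0 | 0)\{a,c} | (c.0 + c.0) has moves --c--▸ n12
  n9 = (0 + 0) | (0 | 0) | 0 has moves deadlocked
  n10 = (a.0 | b.0)\{a,c} | 0 has moves --b--▸ n12
  n11 = 0 | 0 | 0 has moves deadlocked
  n12 = (a.0 | 0)\{a,c} | 0 has moves deadlocked
Run σ = ⟨ac⟩ on P: start {m0}
  [1] a ⇒ {m1}
  [2] c ⇒ {m7}
  P completes σ.
Run σ = ⟨ac⟩ on Q: start {n0}
  [1] a ⇒ {n1}
  [2] c ⇒ no successor for Q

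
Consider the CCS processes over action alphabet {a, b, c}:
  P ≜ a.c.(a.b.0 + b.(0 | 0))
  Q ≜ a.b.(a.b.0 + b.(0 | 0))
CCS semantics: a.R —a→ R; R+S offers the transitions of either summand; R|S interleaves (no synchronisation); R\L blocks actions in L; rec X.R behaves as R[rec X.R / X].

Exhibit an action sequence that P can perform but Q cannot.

ac

Reachable graph of P (6 states):
  p0 = a.c.(a.b.0 + b.(0 | 0)) | =a=> p1
  p1 = c.(a.b.0 + b.(0 | 0)) | =c=> p2
  p2 = a.b.0 + b.(0 | 0) | =a=> p3, =b=> p4
  p3 = b.0 | =b=> p5
  p4 = 0 | 0 | deadlocked
  p5 = 0 | deadlocked
Reachable graph of Q (6 states):
  q0 = a.b.(a.b.0 + b.(0 | 0)) | =a=> q1
  q1 = b.(a.b.0 + b.(0 | 0)) | =b=> q2
  q2 = a.b.0 + b.(0 | 0) | =a=> q3, =b=> q4
  q3 = b.0 | =b=> q5
  q4 = 0 | 0 | deadlocked
  q5 = 0 | deadlocked
Executing ac from P (initial set {p0}):
  after a @ step 1: {p1}
  after c @ step 2: {p2}
  ✓ P
Executing ac from Q (initial set {q0}):
  after a @ step 1: {q1}
  after c @ step 2: ∅  — Q cannot continue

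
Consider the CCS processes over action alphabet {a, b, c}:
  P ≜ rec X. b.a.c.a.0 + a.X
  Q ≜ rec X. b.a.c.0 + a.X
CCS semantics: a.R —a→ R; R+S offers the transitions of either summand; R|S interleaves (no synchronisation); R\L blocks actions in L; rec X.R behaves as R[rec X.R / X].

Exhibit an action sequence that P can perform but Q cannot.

baca

Reachable graph of P (5 states):
  s0 = rec X. b.a.c.a.0 + a.X :: -a-> s0, -b-> s1
  s1 = a.c.a.0 :: -a-> s2
  s2 = c.a.0 :: -c-> s3
  s3 = a.0 :: -a-> s4
  s4 = 0 :: (no moves)
Reachable graph of Q (4 states):
  t0 = rec X. b.a.c.0 + a.X :: -a-> t0, -b-> t1
  t1 = a.c.0 :: -a-> t2
  t2 = c.0 :: -c-> t3
  t3 = 0 :: (no moves)
Executing baca from P (initial set {s0}):
  step 1 (b): {s1}
  step 2 (a): {s2}
  step 3 (c): {s3}
  step 4 (a): {s4}
  ✓ P
Executing baca from Q (initial set {t0}):
  step 1 (b): {t1}
  step 2 (a): {t2}
  step 3 (c): {t3}
  step 4 (a): ∅ (Q stuck)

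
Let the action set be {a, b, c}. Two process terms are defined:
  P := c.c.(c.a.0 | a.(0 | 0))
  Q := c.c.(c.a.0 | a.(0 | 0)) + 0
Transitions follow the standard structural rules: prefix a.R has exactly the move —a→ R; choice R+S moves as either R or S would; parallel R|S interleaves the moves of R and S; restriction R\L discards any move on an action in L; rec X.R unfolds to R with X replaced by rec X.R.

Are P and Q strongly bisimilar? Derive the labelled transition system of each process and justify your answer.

bisimilar

Reachable graph of P (8 states):
  p0 = c.c.(c.a.0 | a.(0 | 0)) | --c--▸ p1
  p1 = c.(c.a.0 | a.(0 | 0)) | --c--▸ p2
  p2 = c.a.0 | a.(0 | 0) | --a--▸ p3, --c--▸ p4
  p3 = c.a.0 | (0 | 0) | --c--▸ p5
  p4 = a.0 | a.(0 | 0) | --a--▸ p5, --a--▸ p6
  p5 = a.0 | (0 | 0) | --a--▸ p7
  p6 = 0 | a.(0 | 0) | --a--▸ p7
  p7 = 0 | (0 | 0) | (no moves)
Reachable graph of Q (8 states):
  q0 = c.c.(c.a.0 | a.(0 | 0)) + 0 | --c--▸ q1
  q1 = c.(c.a.0 | a.(0 | 0)) | --c--▸ q2
  q2 = c.a.0 | a.(0 | 0) | --a--▸ q3, --c--▸ q4
  q3 = c.a.0 | (0 | 0) | --c--▸ q5
  q4 = a.0 | a.(0 | 0) | --a--▸ q5, --a--▸ q6
  q5 = a.0 | (0 | 0) | --a--▸ q7
  q6 = 0 | a.(0 | 0) | --a--▸ q7
  q7 = 0 | (0 | 0) | (no moves)
Bisimilarity quotient blocks:
  B0 = {p0, q0}
  B1 = {p1, q1}
  B2 = {p2, q2}
  B3 = {p3, q3}
  B4 = {p5, p6, q5, q6}
  B5 = {p7, q7}
  B6 = {p4, q4}
p0 ∈ B0, q0 ∈ B0 → same block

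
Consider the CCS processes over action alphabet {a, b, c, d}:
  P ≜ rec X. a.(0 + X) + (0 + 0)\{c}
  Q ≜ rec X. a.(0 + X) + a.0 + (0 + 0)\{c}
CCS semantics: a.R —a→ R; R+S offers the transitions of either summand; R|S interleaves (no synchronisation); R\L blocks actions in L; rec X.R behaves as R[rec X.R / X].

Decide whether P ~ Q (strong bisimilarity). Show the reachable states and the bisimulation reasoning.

LTS(P): 2 reachable states
  p0 = rec X. a.(0 + X) + (0 + 0)\{c} has moves —a→ p1
  p1 = 0 + (rec X. a.(0 + X) + (0 + 0)\{c}) has moves —a→ p1
LTS(Q): 3 reachable states
  q0 = rec X. a.(0 + X) + a.0 + (0 + 0)\{c} has moves —a→ q1, —a→ q2
  q1 = 0 has moves ·
  q2 = 0 + (rec X. a.(0 + X) + a.0 + (0 + 0)\{c}) has moves —a→ q1, —a→ q2
Bisimilarity quotient blocks:
  B0 = {p0, p1}
  B1 = {q0, q2}
  B2 = {q1}
p0 ∈ B0, q0 ∈ B1 → different blocks

P ≁ Q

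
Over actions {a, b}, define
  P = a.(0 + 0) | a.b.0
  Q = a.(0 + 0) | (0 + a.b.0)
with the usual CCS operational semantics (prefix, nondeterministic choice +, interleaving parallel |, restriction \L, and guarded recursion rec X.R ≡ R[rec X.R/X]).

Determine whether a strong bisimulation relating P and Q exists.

bisimilar

Reachable graph of P (6 states):
  p0 = a.(0 + 0) | a.b.0 has moves -a-> p1, -a-> p2
  p1 = (0 + 0) | a.b.0 has moves -a-> p3
  p2 = a.(0 + 0) | b.0 has moves -a-> p3, -b-> p4
  p3 = (0 + 0) | b.0 has moves -b-> p5
  p4 = a.(0 + 0) | 0 has moves -a-> p5
  p5 = (0 + 0) | 0 has moves ·
Reachable graph of Q (6 states):
  q0 = a.(0 + 0) | (0 + a.b.0) has moves -a-> q1, -a-> q2
  q1 = (0 + 0) | (0 + a.b.0) has moves -a-> q3
  q2 = a.(0 + 0) | b.0 has moves -a-> q3, -b-> q4
  q3 = (0 + 0) | b.0 has moves -b-> q5
  q4 = a.(0 + 0) | 0 has moves -a-> q5
  q5 = (0 + 0) | 0 has moves ·
Partition-refinement fixed point:
  B0 = {p0, q0}
  B1 = {p2, q2}
  B2 = {p3, q3}
  B3 = {p5, q5}
  B4 = {p4, q4}
  B5 = {p1, q1}
p0 ∈ B0, q0 ∈ B0 → same block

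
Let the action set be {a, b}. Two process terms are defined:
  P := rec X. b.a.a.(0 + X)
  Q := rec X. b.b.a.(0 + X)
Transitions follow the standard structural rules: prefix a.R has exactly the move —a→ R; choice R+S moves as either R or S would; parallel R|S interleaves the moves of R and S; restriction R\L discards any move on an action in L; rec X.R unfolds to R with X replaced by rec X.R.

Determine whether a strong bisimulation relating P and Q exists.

P ≁ Q

LTS(P): 4 reachable states
  s0 = rec X. b.a.a.(0 + X) → -b-> s1
  s1 = a.a.(0 + (rec X. b.a.a.(0 + X))) → -a-> s2
  s2 = a.(0 + (rec X. b.a.a.(0 + X))) → -a-> s3
  s3 = 0 + (rec X. b.a.a.(0 + X)) → -b-> s1
LTS(Q): 4 reachable states
  t0 = rec X. b.b.a.(0 + X) → -b-> t1
  t1 = b.a.(0 + (rec X. b.b.a.(0 + X))) → -b-> t2
  t2 = a.(0 + (rec X. b.b.a.(0 + X))) → -a-> t3
  t3 = 0 + (rec X. b.b.a.(0 + X)) → -b-> t1
Partition-refinement fixed point:
  B0 = {s0, s3}
  B1 = {s1}
  B2 = {s2}
  B3 = {t0, t3}
  B4 = {t1}
  B5 = {t2}
s0 ∈ B0, t0 ∈ B3 → different blocks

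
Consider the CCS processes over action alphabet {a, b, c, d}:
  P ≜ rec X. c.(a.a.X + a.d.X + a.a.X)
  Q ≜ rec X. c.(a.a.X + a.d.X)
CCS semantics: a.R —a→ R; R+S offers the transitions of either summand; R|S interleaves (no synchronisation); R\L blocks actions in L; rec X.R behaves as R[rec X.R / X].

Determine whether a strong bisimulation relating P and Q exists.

LTS(P): 4 reachable states
  s0 = rec X. c.(a.a.X + a.d.X + a.a.X) has moves -c-> s1
  s1 = a.a.(rec X. c.(a.a.X + a.d.X + a.a.X)) + a.d.(rec X. c.(a.a.X + a.d.X + a.a.X)) + a.a.(rec X. c.(a.a.X + a.d.X + a.a.X)) has moves -a-> s2, -a-> s3
  s2 = a.(rec X. c.(a.a.X + a.d.X + a.a.X)) has moves -a-> s0
  s3 = d.(rec X. c.(a.a.X + a.d.X + a.a.X)) has moves -d-> s0
LTS(Q): 4 reachable states
  t0 = rec X. c.(a.a.X + a.d.X) has moves -c-> t1
  t1 = a.a.(rec X. c.(a.a.X + a.d.X)) + a.d.(rec X. c.(a.a.X + a.d.X)) has moves -a-> t2, -a-> t3
  t2 = a.(rec X. c.(a.a.X + a.d.X)) has moves -a-> t0
  t3 = d.(rec X. c.(a.a.X + a.d.X)) has moves -d-> t0
Coarsest stable partition (strong bisimilarity classes):
  B0 = {s0, t0}
  B1 = {s1, t1}
  B2 = {s2, t2}
  B3 = {s3, t3}
s0 ∈ B0, t0 ∈ B0 → same block

P ~ Q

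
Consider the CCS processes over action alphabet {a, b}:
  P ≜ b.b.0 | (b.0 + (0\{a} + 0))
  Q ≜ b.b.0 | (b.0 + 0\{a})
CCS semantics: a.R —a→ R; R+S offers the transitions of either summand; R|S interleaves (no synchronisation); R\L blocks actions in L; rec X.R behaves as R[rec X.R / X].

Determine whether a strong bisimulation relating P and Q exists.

bisimilar

LTS(P): 6 reachable states
  u0 = b.b.0 | (b.0 + (0\{a} + 0)) | =b=> u1, =b=> u2
  u1 = b.0 | (b.0 + (0\{a} + 0)) | =b=> u3, =b=> u4
  u2 = b.b.0 | 0 | =b=> u4
  u3 = 0 | (b.0 + (0\{a} + 0)) | =b=> u5
  u4 = b.0 | 0 | =b=> u5
  u5 = 0 | 0 | ∅
LTS(Q): 6 reachable states
  v0 = b.b.0 | (b.0 + 0\{a}) | =b=> v1, =b=> v2
  v1 = b.0 | (b.0 + 0\{a}) | =b=> v3, =b=> v4
  v2 = b.b.0 | 0 | =b=> v4
  v3 = 0 | (b.0 + 0\{a}) | =b=> v5
  v4 = b.0 | 0 | =b=> v5
  v5 = 0 | 0 | ∅
Bisimilarity quotient blocks:
  B0 = {u0, v0}
  B1 = {u1, u2, v1, v2}
  B2 = {u3, u4, v3, v4}
  B3 = {u5, v5}
u0 ∈ B0, v0 ∈ B0 → same block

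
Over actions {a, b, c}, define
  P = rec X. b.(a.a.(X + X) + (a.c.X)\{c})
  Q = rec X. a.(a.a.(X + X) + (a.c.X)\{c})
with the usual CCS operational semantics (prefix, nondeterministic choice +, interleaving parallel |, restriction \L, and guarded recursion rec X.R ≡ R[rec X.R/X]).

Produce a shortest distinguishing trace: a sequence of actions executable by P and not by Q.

b

LTS(P): 5 reachable states
  p0 = rec X. b.(a.a.(X + X) + (a.c.X)\{c}) has moves =b=> p1
  p1 = a.a.((rec X. b.(a.a.(X + X) + (a.c.X)\{c})) + (rec X. b.(a.a.(X + X) + (a.c.X)\{c}))) + (a.c.(rec X. b.(a.a.(X + X) + (a.c.X)\{c})))\{c} has moves =a=> p2, =a=> p3
  p2 = (c.(rec X. b.(a.a.(X + X) + (a.c.X)\{c})))\{c} has moves ∅
  p3 = a.((rec X. b.(a.a.(X + X) + (a.c.X)\{c})) + (rec X. b.(a.a.(X + X) + (a.c.X)\{c}))) has moves =a=> p4
  p4 = (rec X. b.(a.a.(X + X) + (a.c.X)\{c})) + (rec X. b.(a.a.(X + X) + (a.c.X)\{c})) has moves =b=> p1
LTS(Q): 5 reachable states
  q0 = rec X. a.(a.a.(X + X) + (a.c.X)\{c}) has moves =a=> q1
  q1 = a.a.((rec X. a.(a.a.(X + X) + (a.c.X)\{c})) + (rec X. a.(a.a.(X + X) + (a.c.X)\{c}))) + (a.c.(rec X. a.(a.a.(X + X) + (a.c.X)\{c})))\{c} has moves =a=> q2, =a=> q3
  q2 = (c.(rec X. a.(a.a.(X + X) + (a.c.X)\{c})))\{c} has moves ∅
  q3 = a.((rec X. a.(a.a.(X + X) + (a.c.X)\{c})) + (rec X. a.(a.a.(X + X) + (a.c.X)\{c}))) has moves =a=> q4
  q4 = (rec X. a.(a.a.(X + X) + (a.c.X)\{c})) + (rec X. a.(a.a.(X + X) + (a.c.X)\{c})) has moves =a=> q1
Trace ⟨b⟩ through P, begin at {p0}:
  after b @ step 1: {p1}
  P completes σ.
Trace ⟨b⟩ through Q, begin at {q0}:
  after b @ step 1: ∅ (Q stuck)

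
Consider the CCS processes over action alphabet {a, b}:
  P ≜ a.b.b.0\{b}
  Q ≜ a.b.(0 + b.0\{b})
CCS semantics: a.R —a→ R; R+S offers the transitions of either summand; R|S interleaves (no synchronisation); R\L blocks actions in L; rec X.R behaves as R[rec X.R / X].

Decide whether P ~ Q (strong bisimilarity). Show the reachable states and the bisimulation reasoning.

bisimilar

LTS(P): 4 reachable states
  u0 = a.b.b.0\{b} has moves ··a··> u1
  u1 = b.b.0\{b} has moves ··b··> u2
  u2 = b.0\{b} has moves ··b··> u3
  u3 = 0\{b} has moves ∅
LTS(Q): 4 reachable states
  v0 = a.b.(0 + b.0\{b}) has moves ··a··> v1
  v1 = b.(0 + b.0\{b}) has moves ··b··> v2
  v2 = 0 + b.0\{b} has moves ··b··> v3
  v3 = 0\{b} has moves ∅
Coarsest stable partition (strong bisimilarity classes):
  B0 = {u0, v0}
  B1 = {u1, v1}
  B2 = {u2, v2}
  B3 = {u3, v3}
u0 ∈ B0, v0 ∈ B0 → same block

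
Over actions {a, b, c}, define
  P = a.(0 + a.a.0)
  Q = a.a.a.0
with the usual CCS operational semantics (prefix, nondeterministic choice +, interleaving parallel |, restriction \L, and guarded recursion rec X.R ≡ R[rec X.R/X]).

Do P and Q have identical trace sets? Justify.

Reachable graph of P (4 states):
  m0 = a.(0 + a.a.0) :: --a--▸ m1
  m1 = 0 + a.a.0 :: --a--▸ m2
  m2 = a.0 :: --a--▸ m3
  m3 = 0 :: ·
Reachable graph of Q (4 states):
  n0 = a.a.a.0 :: --a--▸ n1
  n1 = a.a.0 :: --a--▸ n2
  n2 = a.0 :: --a--▸ n3
  n3 = 0 :: ·
Bisimilarity quotient blocks:
  B0 = {m0, n0}
  B1 = {m1, n1}
  B2 = {m2, n2}
  B3 = {m3, n3}
m0 ∈ B0, n0 ∈ B0 → same block
Bisimilar ⇒ trace-equivalent.

traces(P) = traces(Q)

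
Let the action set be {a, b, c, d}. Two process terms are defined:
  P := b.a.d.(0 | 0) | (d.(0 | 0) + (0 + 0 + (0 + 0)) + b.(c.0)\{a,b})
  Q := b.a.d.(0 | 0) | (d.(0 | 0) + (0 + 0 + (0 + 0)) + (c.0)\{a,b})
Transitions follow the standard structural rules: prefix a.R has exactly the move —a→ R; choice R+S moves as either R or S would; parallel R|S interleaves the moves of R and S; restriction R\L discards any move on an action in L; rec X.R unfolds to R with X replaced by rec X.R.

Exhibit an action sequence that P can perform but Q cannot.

P's transition system — 16 states:
  u0 = b.a.d.(0 | 0) | (d.(0 | 0) + (0 + 0 + (0 + 0)) + b.(c.0)\{a,b}) has moves =b=> u1, =b=> u2, =d=> u3
  u1 = a.d.(0 | 0) | (d.(0 | 0) + (0 + 0 + (0 + 0)) + b.(c.0)\{a,b}) has moves =a=> u4, =b=> u5, =d=> u6
  u2 = b.a.d.(0 | 0) | (c.0)\{a,b} has moves =b=> u5, =c=> u7
  u3 = b.a.d.(0 | 0) | (0 | 0) has moves =b=> u6
  u4 = d.(0 | 0) | (d.(0 | 0) + (0 + 0 + (0 + 0)) + b.(c.0)\{a,b}) has moves =b=> u8, =d=> u10, =d=> u9
  u5 = a.d.(0 | 0) | (c.0)\{a,b} has moves =a=> u8, =c=> u11
  u6 = a.d.(0 | 0) | (0 | 0) has moves =a=> u10
  u7 = b.a.d.(0 | 0) | 0\{a,b} has moves =b=> u11
  u8 = d.(0 | 0) | (c.0)\{a,b} has moves =c=> u12, =d=> u13
  u9 = 0 | 0 | (d.(0 | 0) + (0 + 0 + (0 + 0)) + b.(c.0)\{a,b}) has moves =b=> u13, =d=> u14
  u10 = d.(0 | 0) | (0 | 0) has moves =d=> u14
  u11 = a.d.(0 | 0) | 0\{a,b} has moves =a=> u12
  u12 = d.(0 | 0) | 0\{a,b} has moves =d=> u15
  u13 = 0 | 0 | (c.0)\{a,b} has moves =c=> u15
  u14 = 0 | 0 | (0 | 0) has moves deadlocked
  u15 = 0 | 0 | 0\{a,b} has moves deadlocked
Q's transition system — 12 states:
  v0 = b.a.d.(0 | 0) | (d.(0 | 0) + (0 + 0 + (0 + 0)) + (c.0)\{a,b}) has moves =b=> v1, =c=> v2, =d=> v3
  v1 = a.d.(0 | 0) | (d.(0 | 0) + (0 + 0 + (0 + 0)) + (c.0)\{a,b}) has moves =a=> v4, =c=> v5, =d=> v6
  v2 = b.a.d.(0 | 0) | 0\{a,b} has moves =b=> v5
  v3 = b.a.d.(0 | 0) | (0 | 0) has moves =b=> v6
  v4 = d.(0 | 0) | (d.(0 | 0) + (0 + 0 + (0 + 0)) + (c.0)\{a,b}) has moves =c=> v7, =d=> v8, =d=> v9
  v5 = a.d.(0 | 0) | 0\{a,b} has moves =a=> v7
  v6 = a.d.(0 | 0) | (0 | 0) has moves =a=> v9
  v7 = d.(0 | 0) | 0\{a,b} has moves =d=> v10
  v8 = 0 | 0 | (d.(0 | 0) + (0 + 0 + (0 + 0)) + (c.0)\{a,b}) has moves =c=> v10, =d=> v11
  v9 = d.(0 | 0) | (0 | 0) has moves =d=> v11
  v10 = 0 | 0 | 0\{a,b} has moves deadlocked
  v11 = 0 | 0 | (0 | 0) has moves deadlocked
Run σ = ⟨bb⟩ on P: start {u0}
  step 1 (b): {u1, u2}
  step 2 (b): {u5}
  P completes σ.
Run σ = ⟨bb⟩ on Q: start {v0}
  step 1 (b): {v1}
  step 2 (b): ∅  — Q cannot continue

bb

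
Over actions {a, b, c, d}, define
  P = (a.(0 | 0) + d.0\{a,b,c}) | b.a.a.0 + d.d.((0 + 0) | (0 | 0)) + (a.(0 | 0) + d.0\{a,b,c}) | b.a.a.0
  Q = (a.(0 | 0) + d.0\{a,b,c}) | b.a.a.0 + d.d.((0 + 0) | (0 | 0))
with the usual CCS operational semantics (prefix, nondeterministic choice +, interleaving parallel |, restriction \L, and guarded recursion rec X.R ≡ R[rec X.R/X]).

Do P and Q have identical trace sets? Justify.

trace-equivalent

LTS(P): 14 reachable states
  p0 = (a.(0 | 0) + d.0\{a,b,c}) | b.a.a.0 + d.d.((0 + 0) | (0 | 0)) + (a.(0 | 0) + d.0\{a,b,c}) | b.a.a.0 has moves --a--▸ p1, --b--▸ p2, --d--▸ p3, --d--▸ p4
  p1 = 0 | 0 | b.a.a.0 has moves --b--▸ p5
  p2 = (a.(0 | 0) + d.0\{a,b,c}) | a.a.0 has moves --a--▸ p5, --a--▸ p6, --d--▸ p7
  p3 = 0\{a,b,c} | b.a.a.0 has moves --b--▸ p7
  p4 = d.((0 + 0) | (0 | 0)) has moves --d--▸ p8
  p5 = 0 | 0 | a.a.0 has moves --a--▸ p9
  p6 = (a.(0 | 0) + d.0\{a,b,c}) | a.0 has moves --a--▸ p10, --a--▸ p9, --d--▸ p11
  p7 = 0\{a,b,c} | a.a.0 has moves --a--▸ p11
  p8 = (0 + 0) | (0 | 0) has moves ∅
  p9 = 0 | 0 | a.0 has moves --a--▸ p12
  p10 = (a.(0 | 0) + d.0\{a,b,c}) | 0 has moves --a--▸ p12, --d--▸ p13
  p11 = 0\{a,b,c} | a.0 has moves --a--▸ p13
  p12 = 0 | 0 | 0 has moves ∅
  p13 = 0\{a,b,c} | 0 has moves ∅
LTS(Q): 14 reachable states
  q0 = (a.(0 | 0) + d.0\{a,b,c}) | b.a.a.0 + d.d.((0 + 0) | (0 | 0)) has moves --a--▸ q1, --b--▸ q2, --d--▸ q3, --d--▸ q4
  q1 = 0 | 0 | b.a.a.0 has moves --b--▸ q5
  q2 = (a.(0 | 0) + d.0\{a,b,c}) | a.a.0 has moves --a--▸ q5, --a--▸ q6, --d--▸ q7
  q3 = 0\{a,b,c} | b.a.a.0 has moves --b--▸ q7
  q4 = d.((0 + 0) | (0 | 0)) has moves --d--▸ q8
  q5 = 0 | 0 | a.a.0 has moves --a--▸ q9
  q6 = (a.(0 | 0) + d.0\{a,b,c}) | a.0 has moves --a--▸ q10, --a--▸ q9, --d--▸ q11
  q7 = 0\{a,b,c} | a.a.0 has moves --a--▸ q11
  q8 = (0 + 0) | (0 | 0) has moves ∅
  q9 = 0 | 0 | a.0 has moves --a--▸ q12
  q10 = (a.(0 | 0) + d.0\{a,b,c}) | 0 has moves --a--▸ q12, --d--▸ q13
  q11 = 0\{a,b,c} | a.0 has moves --a--▸ q13
  q12 = 0 | 0 | 0 has moves ∅
  q13 = 0\{a,b,c} | 0 has moves ∅
Partition-refinement fixed point:
  B0 = {p0, q0}
  B1 = {p4, q4}
  B2 = {p12, p13, p8, q12, q13, q8}
  B3 = {p1, p3, q1, q3}
  B4 = {p5, p7, q5, q7}
  B5 = {p11, p9, q11, q9}
  B6 = {p2, q2}
  B7 = {p6, q6}
  B8 = {p10, q10}
p0 ∈ B0, q0 ∈ B0 → same block
Bisimilar ⇒ trace-equivalent.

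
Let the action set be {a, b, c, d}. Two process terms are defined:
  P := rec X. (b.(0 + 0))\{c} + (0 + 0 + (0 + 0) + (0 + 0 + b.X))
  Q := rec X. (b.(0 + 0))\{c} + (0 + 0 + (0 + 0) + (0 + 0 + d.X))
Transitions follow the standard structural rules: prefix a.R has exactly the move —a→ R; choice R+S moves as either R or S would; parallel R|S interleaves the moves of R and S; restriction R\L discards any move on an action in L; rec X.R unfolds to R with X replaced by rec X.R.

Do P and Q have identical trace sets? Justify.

LTS(P): 2 reachable states
  u0 = rec X. (b.(0 + 0))\{c} + (0 + 0 + (0 + 0) + (0 + 0 + b.X)) :: -b-> u0, -b-> u1
  u1 = (0 + 0)\{c} :: ·
LTS(Q): 2 reachable states
  v0 = rec X. (b.(0 + 0))\{c} + (0 + 0 + (0 + 0) + (0 + 0 + d.X)) :: -b-> v1, -d-> v0
  v1 = (0 + 0)\{c} :: ·
Executing bb from P (initial set {u0}):
  step 1 (b): {u0, u1}
  step 2 (b): {u0, u1}
  P completes σ.
Executing bb from Q (initial set {v0}):
  step 1 (b): {v1}
  step 2 (b): ∅  — Q cannot continue

trace-distinct — witness ⟨bb⟩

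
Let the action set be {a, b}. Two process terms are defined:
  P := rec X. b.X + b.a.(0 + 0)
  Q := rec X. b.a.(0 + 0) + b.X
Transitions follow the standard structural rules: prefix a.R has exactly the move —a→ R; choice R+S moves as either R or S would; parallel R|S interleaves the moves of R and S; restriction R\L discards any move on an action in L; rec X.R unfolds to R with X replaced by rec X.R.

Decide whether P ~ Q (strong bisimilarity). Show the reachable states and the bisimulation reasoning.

P's transition system — 3 states:
  m0 = rec X. b.X + b.a.(0 + 0) :: =b=> m0, =b=> m1
  m1 = a.(0 + 0) :: =a=> m2
  m2 = 0 + 0 :: ∅
Q's transition system — 3 states:
  n0 = rec X. b.a.(0 + 0) + b.X :: =b=> n0, =b=> n1
  n1 = a.(0 + 0) :: =a=> n2
  n2 = 0 + 0 :: ∅
Bisimilarity quotient blocks:
  B0 = {m0, n0}
  B1 = {m1, n1}
  B2 = {m2, n2}
m0 ∈ B0, n0 ∈ B0 → same block

YES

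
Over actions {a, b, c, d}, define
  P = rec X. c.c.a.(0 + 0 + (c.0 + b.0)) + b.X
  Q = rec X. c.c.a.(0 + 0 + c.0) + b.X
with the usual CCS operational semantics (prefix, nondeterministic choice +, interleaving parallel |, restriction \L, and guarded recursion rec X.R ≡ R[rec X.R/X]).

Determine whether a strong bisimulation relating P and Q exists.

P's transition system — 5 states:
  m0 = rec X. c.c.a.(0 + 0 + (c.0 + b.0)) + b.X | —b→ m0, —c→ m1
  m1 = c.a.(0 + 0 + (c.0 + b.0)) | —c→ m2
  m2 = a.(0 + 0 + (c.0 + b.0)) | —a→ m3
  m3 = 0 + 0 + (c.0 + b.0) | —b→ m4, —c→ m4
  m4 = 0 | ·
Q's transition system — 5 states:
  n0 = rec X. c.c.a.(0 + 0 + c.0) + b.X | —b→ n0, —c→ n1
  n1 = c.a.(0 + 0 + c.0) | —c→ n2
  n2 = a.(0 + 0 + c.0) | —a→ n3
  n3 = 0 + 0 + c.0 | —c→ n4
  n4 = 0 | ·
Coarsest stable partition (strong bisimilarity classes):
  B0 = {m0}
  B1 = {m1}
  B2 = {m2}
  B3 = {m3}
  B4 = {m4, n4}
  B5 = {n0}
  B6 = {n1}
  B7 = {n2}
  B8 = {n3}
m0 ∈ B0, n0 ∈ B5 → different blocks

P ≁ Q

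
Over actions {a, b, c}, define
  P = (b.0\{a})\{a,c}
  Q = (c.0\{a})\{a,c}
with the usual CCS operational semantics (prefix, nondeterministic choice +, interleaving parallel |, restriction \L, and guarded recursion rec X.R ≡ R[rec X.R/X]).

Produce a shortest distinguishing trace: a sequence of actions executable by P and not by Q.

b

Reachable graph of P (2 states):
  p0 = (b.0\{a})\{a,c} has moves —b→ p1
  p1 = 0\{a}\{a,c} has moves ·
Reachable graph of Q (1 states):
  q0 = (c.0\{a})\{a,c} has moves ·
Executing b from P (initial set {p0}):
  [1] b ⇒ {p1}
  P completes σ.
Executing b from Q (initial set {q0}):
  [1] b ⇒ ∅ (Q stuck)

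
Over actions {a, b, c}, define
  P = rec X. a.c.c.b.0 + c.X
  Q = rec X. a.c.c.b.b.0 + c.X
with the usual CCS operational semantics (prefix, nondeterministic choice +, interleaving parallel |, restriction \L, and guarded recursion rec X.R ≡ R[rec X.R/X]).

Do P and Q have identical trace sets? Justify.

trace-distinct — witness ⟨accbb⟩

Reachable graph of P (5 states):
  m0 = rec X. a.c.c.b.0 + c.X ⊢ —a→ m1, —c→ m0
  m1 = c.c.b.0 ⊢ —c→ m2
  m2 = c.b.0 ⊢ —c→ m3
  m3 = b.0 ⊢ —b→ m4
  m4 = 0 ⊢ ∅
Reachable graph of Q (6 states):
  n0 = rec X. a.c.c.b.b.0 + c.X ⊢ —a→ n1, —c→ n0
  n1 = c.c.b.b.0 ⊢ —c→ n2
  n2 = c.b.b.0 ⊢ —c→ n3
  n3 = b.b.0 ⊢ —b→ n4
  n4 = b.0 ⊢ —b→ n5
  n5 = 0 ⊢ ∅
Executing accbb from Q (initial set {n0}):
  after a @ step 1: {n1}
  after c @ step 2: {n2}
  after c @ step 3: {n3}
  after b @ step 4: {n4}
  after b @ step 5: {n5}
  Q completes σ.
Executing accbb from P (initial set {m0}):
  after a @ step 1: {m1}
  after c @ step 2: {m2}
  after c @ step 3: {m3}
  after b @ step 4: {m4}
  after b @ step 5: ∅  — P cannot continue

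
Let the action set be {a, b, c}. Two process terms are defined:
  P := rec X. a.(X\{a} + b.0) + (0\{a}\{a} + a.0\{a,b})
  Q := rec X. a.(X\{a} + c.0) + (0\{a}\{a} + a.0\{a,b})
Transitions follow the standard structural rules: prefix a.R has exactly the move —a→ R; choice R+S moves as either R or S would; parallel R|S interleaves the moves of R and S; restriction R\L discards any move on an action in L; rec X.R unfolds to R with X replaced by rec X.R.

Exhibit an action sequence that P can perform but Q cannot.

Reachable graph of P (4 states):
  p0 = rec X. a.(X\{a} + b.0) + (0\{a}\{a} + a.0\{a,b}) has moves ··a··> p1, ··a··> p2
  p1 = (rec X. a.(X\{a} + b.0) + (0\{a}\{a} + a.0\{a,b}))\{a} + b.0 has moves ··b··> p3
  p2 = 0\{a,b} has moves ∅
  p3 = 0 has moves ∅
Reachable graph of Q (4 states):
  q0 = rec X. a.(X\{a} + c.0) + (0\{a}\{a} + a.0\{a,b}) has moves ··a··> q1, ··a··> q2
  q1 = (rec X. a.(X\{a} + c.0) + (0\{a}\{a} + a.0\{a,b}))\{a} + c.0 has moves ··c··> q3
  q2 = 0\{a,b} has moves ∅
  q3 = 0 has moves ∅
Executing ab from P (initial set {p0}):
  step 1 (a): {p1, p2}
  step 2 (b): {p3}
  P completes σ.
Executing ab from Q (initial set {q0}):
  step 1 (a): {q1, q2}
  step 2 (b): ∅  — Q cannot continue

ab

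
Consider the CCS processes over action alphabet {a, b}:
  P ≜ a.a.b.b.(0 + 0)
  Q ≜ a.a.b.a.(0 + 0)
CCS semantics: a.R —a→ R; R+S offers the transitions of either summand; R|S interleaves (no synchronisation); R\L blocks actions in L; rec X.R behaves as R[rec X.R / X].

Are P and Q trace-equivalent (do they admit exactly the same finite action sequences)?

trace-distinct — witness ⟨aabb⟩

Reachable graph of P (5 states):
  s0 = a.a.b.b.(0 + 0) ⊢ --a--▸ s1
  s1 = a.b.b.(0 + 0) ⊢ --a--▸ s2
  s2 = b.b.(0 + 0) ⊢ --b--▸ s3
  s3 = b.(0 + 0) ⊢ --b--▸ s4
  s4 = 0 + 0 ⊢ (no moves)
Reachable graph of Q (5 states):
  t0 = a.a.b.a.(0 + 0) ⊢ --a--▸ t1
  t1 = a.b.a.(0 + 0) ⊢ --a--▸ t2
  t2 = b.a.(0 + 0) ⊢ --b--▸ t3
  t3 = a.(0 + 0) ⊢ --a--▸ t4
  t4 = 0 + 0 ⊢ (no moves)
Trace ⟨aabb⟩ through P, begin at {s0}:
  step 1 (a): {s1}
  step 2 (a): {s2}
  step 3 (b): {s3}
  step 4 (b): {s4}
  ✓ P
Trace ⟨aabb⟩ through Q, begin at {t0}:
  step 1 (a): {t1}
  step 2 (a): {t2}
  step 3 (b): {t3}
  step 4 (b): ∅ (Q stuck)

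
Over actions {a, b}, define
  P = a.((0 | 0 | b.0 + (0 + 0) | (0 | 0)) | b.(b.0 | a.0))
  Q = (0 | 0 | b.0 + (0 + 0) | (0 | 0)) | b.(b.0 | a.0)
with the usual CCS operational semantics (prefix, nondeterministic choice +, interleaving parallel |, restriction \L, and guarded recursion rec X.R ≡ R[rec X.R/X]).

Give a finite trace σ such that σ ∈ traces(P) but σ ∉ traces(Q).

a

P's transition system — 11 states:
  s0 = a.((0 | 0 | b.0 + (0 + 0) | (0 | 0)) | b.(b.0 | a.0)) → -a-> s1
  s1 = (0 | 0 | b.0 + (0 + 0) | (0 | 0)) | b.(b.0 | a.0) → -b-> s2, -b-> s3
  s2 = (0 | 0 | b.0 + (0 + 0) | (0 | 0)) | (b.0 | a.0) → -a-> s4, -b-> s5, -b-> s6
  s3 = 0 | 0 | 0 | b.(b.0 | a.0) → -b-> s6
  s4 = (0 | 0 | b.0 + (0 + 0) | (0 | 0)) | (b.0 | 0) → -b-> s7, -b-> s8
  s5 = (0 | 0 | b.0 + (0 + 0) | (0 | 0)) | (0 | a.0) → -a-> s7, -b-> s9
  s6 = 0 | 0 | 0 | (b.0 | a.0) → -a-> s8, -b-> s9
  s7 = (0 | 0 | b.0 + (0 + 0) | (0 | 0)) | (0 | 0) → -b-> s10
  s8 = 0 | 0 | 0 | (b.0 | 0) → -b-> s10
  s9 = 0 | 0 | 0 | (0 | a.0) → -a-> s10
  s10 = 0 | 0 | 0 | (0 | 0) → (no moves)
Q's transition system — 10 states:
  t0 = (0 | 0 | b.0 + (0 + 0) | (0 | 0)) | b.(b.0 | a.0) → -b-> t1, -b-> t2
  t1 = (0 | 0 | b.0 + (0 + 0) | (0 | 0)) | (b.0 | a.0) → -a-> t3, -b-> t4, -b-> t5
  t2 = 0 | 0 | 0 | b.(b.0 | a.0) → -b-> t5
  t3 = (0 | 0 | b.0 + (0 + 0) | (0 | 0)) | (b.0 | 0) → -b-> t6, -b-> t7
  t4 = (0 | 0 | b.0 + (0 + 0) | (0 | 0)) | (0 | a.0) → -a-> t6, -b-> t8
  t5 = 0 | 0 | 0 | (b.0 | a.0) → -a-> t7, -b-> t8
  t6 = (0 | 0 | b.0 + (0 + 0) | (0 | 0)) | (0 | 0) → -b-> t9
  t7 = 0 | 0 | 0 | (b.0 | 0) → -b-> t9
  t8 = 0 | 0 | 0 | (0 | a.0) → -a-> t9
  t9 = 0 | 0 | 0 | (0 | 0) → (no moves)
Run σ = ⟨a⟩ on P: start {s0}
  after a @ step 1: {s1}
  ✓ P
Run σ = ⟨a⟩ on Q: start {t0}
  after a @ step 1: no successor for Q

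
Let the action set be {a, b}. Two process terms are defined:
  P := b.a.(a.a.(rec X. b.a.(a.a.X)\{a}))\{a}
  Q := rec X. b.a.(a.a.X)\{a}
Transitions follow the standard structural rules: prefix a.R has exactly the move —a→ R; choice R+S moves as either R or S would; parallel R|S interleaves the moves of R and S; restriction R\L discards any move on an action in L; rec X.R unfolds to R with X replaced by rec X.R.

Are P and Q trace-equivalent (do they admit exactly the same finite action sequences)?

P's transition system — 3 states:
  m0 = b.a.(a.a.(rec X. b.a.(a.a.X)\{a}))\{a} → ··b··> m1
  m1 = a.(a.a.(rec X. b.a.(a.a.X)\{a}))\{a} → ··a··> m2
  m2 = (a.a.(rec X. b.a.(a.a.X)\{a}))\{a} → stopped
Q's transition system — 3 states:
  n0 = rec X. b.a.(a.a.X)\{a} → ··b··> n1
  n1 = a.(a.a.(rec X. b.a.(a.a.X)\{a}))\{a} → ··a··> n2
  n2 = (a.a.(rec X. b.a.(a.a.X)\{a}))\{a} → stopped
Partition-refinement fixed point:
  B0 = {m0, n0}
  B1 = {m1, n1}
  B2 = {m2, n2}
m0 ∈ B0, n0 ∈ B0 → same block
Bisimilar ⇒ trace-equivalent.

traces(P) = traces(Q)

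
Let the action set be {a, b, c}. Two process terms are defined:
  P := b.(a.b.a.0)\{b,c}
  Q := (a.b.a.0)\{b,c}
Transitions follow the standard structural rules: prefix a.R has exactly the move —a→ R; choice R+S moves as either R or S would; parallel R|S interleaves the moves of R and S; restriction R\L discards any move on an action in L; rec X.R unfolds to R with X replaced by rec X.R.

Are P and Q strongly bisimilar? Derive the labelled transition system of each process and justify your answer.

P ≁ Q

Reachable graph of P (3 states):
  u0 = b.(a.b.a.0)\{b,c} → —b→ u1
  u1 = (a.b.a.0)\{b,c} → —a→ u2
  u2 = (b.a.0)\{b,c} → ·
Reachable graph of Q (2 states):
  v0 = (a.b.a.0)\{b,c} → —a→ v1
  v1 = (b.a.0)\{b,c} → ·
Partition-refinement fixed point:
  B0 = {u0}
  B1 = {u1, v0}
  B2 = {u2, v1}
u0 ∈ B0, v0 ∈ B1 → different blocks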